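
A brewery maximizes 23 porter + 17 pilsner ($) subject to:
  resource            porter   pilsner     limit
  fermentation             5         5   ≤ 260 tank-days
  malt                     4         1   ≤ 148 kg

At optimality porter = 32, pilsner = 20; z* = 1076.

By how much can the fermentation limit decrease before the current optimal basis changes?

75

Binding constraints: fermentation, malt. The basis is B = [[5,5],[4,1]] with det -15.
Per unit decrease in fermentation, x* moves by d = (0.0667, -0.2667).
The basis stays optimal until pilsner reaches 0; allowable decrease = 75 tank-days.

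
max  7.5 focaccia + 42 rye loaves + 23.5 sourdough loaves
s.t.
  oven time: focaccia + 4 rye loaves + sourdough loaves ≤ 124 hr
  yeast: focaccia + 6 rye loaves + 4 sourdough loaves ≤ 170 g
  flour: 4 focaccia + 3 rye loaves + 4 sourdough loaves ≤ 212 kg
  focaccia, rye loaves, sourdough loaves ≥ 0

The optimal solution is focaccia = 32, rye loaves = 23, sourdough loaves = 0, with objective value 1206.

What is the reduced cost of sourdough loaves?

-2

Check each constraint at x*: oven time 124/124 (tight); yeast 170/170 (tight); flour 197/212 (slack 15).
By complementary slackness, y = 0 for the non-binding constraint.
Dual feasibility on the basic columns requires 1·y_oven time + 1·y_yeast = 7.5, 4·y_oven time + 6·y_yeast = 42.
→ y_oven time = 1.5 and y_yeast = 6.
Reduced cost of sourdough loaves: c₃ − yᵀa₃ = 23.5 − (1.5·1 + 6·4) = 23.5 − 25.5 = -2.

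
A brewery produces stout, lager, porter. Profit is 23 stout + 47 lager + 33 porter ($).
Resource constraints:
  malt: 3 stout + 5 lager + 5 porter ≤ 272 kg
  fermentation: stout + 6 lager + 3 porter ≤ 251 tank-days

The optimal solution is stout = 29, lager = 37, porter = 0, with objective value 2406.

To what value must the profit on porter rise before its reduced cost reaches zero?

41

At the optimum: malt uses 272 of 272 (binding); fermentation uses 251 of 251 (binding).
The binding rows give the dual system: 3·y_malt + 1·y_fermentation = 23 and 5·y_malt + 6·y_fermentation = 47.
This yields shadow prices y_malt = 7, y_fermentation = 2.
porter enters the basis when its profit ≥ yᵀa₃ = 7·5 + 2·3 = 41.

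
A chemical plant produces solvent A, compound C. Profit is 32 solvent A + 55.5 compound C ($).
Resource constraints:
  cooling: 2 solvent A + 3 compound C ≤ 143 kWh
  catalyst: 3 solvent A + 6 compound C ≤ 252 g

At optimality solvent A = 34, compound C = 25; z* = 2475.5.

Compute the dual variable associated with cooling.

Both cooling and catalyst are binding at x*.
The binding rows give the dual system: 2·y_cooling + 3·y_catalyst = 32 and 3·y_cooling + 6·y_catalyst = 55.5.
→ y_cooling = 8.5 and y_catalyst = 5.
Shadow price of cooling = 8.5.

8.5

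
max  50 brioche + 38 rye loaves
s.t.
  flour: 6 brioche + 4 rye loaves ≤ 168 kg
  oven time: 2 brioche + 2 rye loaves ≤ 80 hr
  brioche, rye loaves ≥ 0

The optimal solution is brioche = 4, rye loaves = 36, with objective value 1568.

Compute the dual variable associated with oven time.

7

Both flour and oven time are binding at x*.
From A_Bᵀ y = c: 6·y_flour + 2·y_oven time = 50; 4·y_flour + 2·y_oven time = 38.
Solving: y_flour = 6, y_oven time = 7.
Shadow price of oven time = 7.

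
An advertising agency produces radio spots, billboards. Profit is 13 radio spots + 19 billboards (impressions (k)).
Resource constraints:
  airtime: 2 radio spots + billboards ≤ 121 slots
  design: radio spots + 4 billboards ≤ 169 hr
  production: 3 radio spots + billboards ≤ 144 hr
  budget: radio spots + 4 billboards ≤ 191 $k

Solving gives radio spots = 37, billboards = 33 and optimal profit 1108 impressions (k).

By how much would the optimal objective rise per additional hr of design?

Binding: design and production. Non-binding: airtime (14 unused), budget (22 unused).
By complementary slackness, y = 0 for the non-binding constraints.
Dual feasibility on the basic columns requires 1·y_design + 3·y_production = 13, 4·y_design + 1·y_production = 19.
This yields shadow prices y_design = 4, y_production = 3.
Shadow price of design = 4.

4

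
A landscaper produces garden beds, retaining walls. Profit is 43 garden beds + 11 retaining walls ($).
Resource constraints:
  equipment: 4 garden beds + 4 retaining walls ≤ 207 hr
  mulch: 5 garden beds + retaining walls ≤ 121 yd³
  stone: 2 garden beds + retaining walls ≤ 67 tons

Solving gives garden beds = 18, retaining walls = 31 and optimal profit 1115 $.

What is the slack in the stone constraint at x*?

stone used = 2·18 + 1·31 = 67; slack = 67 − 67 = 0.

0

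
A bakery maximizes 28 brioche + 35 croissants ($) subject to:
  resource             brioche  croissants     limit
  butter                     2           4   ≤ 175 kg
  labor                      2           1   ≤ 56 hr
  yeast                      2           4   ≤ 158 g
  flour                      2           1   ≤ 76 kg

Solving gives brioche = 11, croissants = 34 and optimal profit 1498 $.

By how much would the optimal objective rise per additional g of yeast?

7

At the optimum: butter uses 158 of 175 (slack = 17); labor uses 56 of 56 (binding); yeast uses 158 of 158 (binding); flour uses 56 of 76 (slack = 20).
Slack constraints have shadow price 0 (complementary slackness).
Dual feasibility on the basic columns requires 2·y_labor + 2·y_yeast = 28, 1·y_labor + 4·y_yeast = 35.
→ y_labor = 7 and y_yeast = 7.
Shadow price of yeast = 7.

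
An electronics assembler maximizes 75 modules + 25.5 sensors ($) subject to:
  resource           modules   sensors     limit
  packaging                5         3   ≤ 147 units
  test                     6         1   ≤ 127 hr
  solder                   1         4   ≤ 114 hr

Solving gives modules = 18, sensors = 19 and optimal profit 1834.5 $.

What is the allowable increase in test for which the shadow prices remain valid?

Binding constraints: packaging, test. The basis is B = [[5,3],[6,1]] with det -13.
Per unit increase in test, x* moves by d = (0.2308, -0.3846).
The basis stays optimal until sensors reaches 0; allowable increase = 49.4 hr.

49.4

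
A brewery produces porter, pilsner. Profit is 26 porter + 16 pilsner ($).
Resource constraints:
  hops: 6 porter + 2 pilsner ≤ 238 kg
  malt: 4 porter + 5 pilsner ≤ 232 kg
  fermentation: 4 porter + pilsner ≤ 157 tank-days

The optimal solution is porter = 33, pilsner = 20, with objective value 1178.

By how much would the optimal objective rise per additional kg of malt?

Binding: hops and malt. Non-binding: fermentation (5 unused).
By complementary slackness, y = 0 for the non-binding constraint.
Dual feasibility on the basic columns requires 6·y_hops + 4·y_malt = 26, 2·y_hops + 5·y_malt = 16.
This yields shadow prices y_hops = 3, y_malt = 2.
Shadow price of malt = 2.

2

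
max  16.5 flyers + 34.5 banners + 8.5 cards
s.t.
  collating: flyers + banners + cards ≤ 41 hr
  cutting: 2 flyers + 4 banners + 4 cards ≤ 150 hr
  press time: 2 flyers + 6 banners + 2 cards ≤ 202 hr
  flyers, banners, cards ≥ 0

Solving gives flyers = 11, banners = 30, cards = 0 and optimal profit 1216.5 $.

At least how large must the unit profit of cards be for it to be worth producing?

At the optimum: collating uses 41 of 41 (binding); cutting uses 142 of 150 (slack = 8); press time uses 202 of 202 (binding).
Slack constraints have shadow price 0 (complementary slackness).
The binding rows give the dual system: 1·y_collating + 2·y_press time = 16.5 and 1·y_collating + 6·y_press time = 34.5.
This yields shadow prices y_collating = 7.5, y_press time = 4.5.
cards enters the basis when its profit ≥ yᵀa₃ = 7.5·1 + 4.5·2 = 16.5.

16.5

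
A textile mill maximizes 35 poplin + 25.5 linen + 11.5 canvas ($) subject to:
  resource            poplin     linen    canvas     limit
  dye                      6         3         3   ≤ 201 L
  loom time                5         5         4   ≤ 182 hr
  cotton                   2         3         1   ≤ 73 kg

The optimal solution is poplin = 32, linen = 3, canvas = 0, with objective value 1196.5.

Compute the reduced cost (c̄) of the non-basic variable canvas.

-6

Binding: dye and cotton. Non-binding: loom time (7 unused).
Slack constraints have shadow price 0 (complementary slackness).
From A_Bᵀ y = c: 6·y_dye + 2·y_cotton = 35; 3·y_dye + 3·y_cotton = 25.5.
This yields shadow prices y_dye = 4.5, y_cotton = 4.
Reduced cost of canvas: c₃ − yᵀa₃ = 11.5 − (4.5·3 + 4·1) = 11.5 − 17.5 = -6.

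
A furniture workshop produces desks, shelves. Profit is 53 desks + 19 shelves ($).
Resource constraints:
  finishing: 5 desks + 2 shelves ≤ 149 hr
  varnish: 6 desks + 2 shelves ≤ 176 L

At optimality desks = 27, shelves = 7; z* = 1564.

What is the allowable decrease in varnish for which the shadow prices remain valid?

27

Binding constraints: finishing, varnish. The basis is B = [[5,2],[6,2]] with det -2.
Per unit decrease in varnish, x* moves by d = (-1, 2.5).
The basis stays optimal until desks reaches 0; allowable decrease = 27 L.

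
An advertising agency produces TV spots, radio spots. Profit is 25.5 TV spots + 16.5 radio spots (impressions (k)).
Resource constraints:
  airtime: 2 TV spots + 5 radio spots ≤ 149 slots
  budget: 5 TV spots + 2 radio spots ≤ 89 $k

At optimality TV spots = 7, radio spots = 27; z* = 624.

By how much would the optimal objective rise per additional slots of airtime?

1.5

Check each constraint at x*: airtime 149/149 (tight); budget 89/89 (tight).
From A_Bᵀ y = c: 2·y_airtime + 5·y_budget = 25.5; 5·y_airtime + 2·y_budget = 16.5.
Solving: y_airtime = 1.5, y_budget = 4.5.
Shadow price of airtime = 1.5.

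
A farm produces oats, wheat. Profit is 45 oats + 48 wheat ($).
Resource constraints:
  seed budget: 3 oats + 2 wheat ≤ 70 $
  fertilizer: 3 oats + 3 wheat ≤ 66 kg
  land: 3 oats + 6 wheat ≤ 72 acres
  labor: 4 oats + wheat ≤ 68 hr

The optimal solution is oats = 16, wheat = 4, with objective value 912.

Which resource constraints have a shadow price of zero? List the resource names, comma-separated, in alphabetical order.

seed budget: 56/70 (slack 14)
fertilizer: 60/66 (slack 6)
land: 72/72 (binding)
labor: 68/68 (binding)
By complementary slackness, a constraint with positive slack has shadow price 0 → fertilizer, seed budget.

fertilizer, seed budget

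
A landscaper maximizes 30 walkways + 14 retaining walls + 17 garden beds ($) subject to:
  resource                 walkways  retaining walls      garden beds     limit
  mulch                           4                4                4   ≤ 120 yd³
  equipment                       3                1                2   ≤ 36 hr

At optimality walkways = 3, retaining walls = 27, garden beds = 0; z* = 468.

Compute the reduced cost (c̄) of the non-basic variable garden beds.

Check each constraint at x*: mulch 120/120 (tight); equipment 36/36 (tight).
The binding rows give the dual system: 4·y_mulch + 3·y_equipment = 30 and 4·y_mulch + 1·y_equipment = 14.
This yields shadow prices y_mulch = 1.5, y_equipment = 8.
Reduced cost of garden beds: c₃ − yᵀa₃ = 17 − (1.5·4 + 8·2) = 17 − 22 = -5.

-5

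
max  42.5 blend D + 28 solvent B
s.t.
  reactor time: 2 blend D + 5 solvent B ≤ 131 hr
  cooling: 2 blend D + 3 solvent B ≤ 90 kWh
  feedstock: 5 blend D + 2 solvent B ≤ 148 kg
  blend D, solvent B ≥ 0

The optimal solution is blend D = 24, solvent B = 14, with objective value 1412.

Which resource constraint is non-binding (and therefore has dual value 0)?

reactor time: 118/131 (slack 13)
cooling: 90/90 (binding)
feedstock: 148/148 (binding)
By complementary slackness, a constraint with positive slack has shadow price 0 → reactor time.

reactor time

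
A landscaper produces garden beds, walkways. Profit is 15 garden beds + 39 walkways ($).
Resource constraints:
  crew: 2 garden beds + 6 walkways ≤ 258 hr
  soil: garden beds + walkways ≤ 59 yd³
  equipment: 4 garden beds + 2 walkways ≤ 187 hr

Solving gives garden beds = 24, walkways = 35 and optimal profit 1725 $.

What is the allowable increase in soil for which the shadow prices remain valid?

4.2

Binding constraints: crew, soil. The basis is B = [[2,6],[1,1]] with det -4.
Per unit increase in soil, x* moves by d = (1.5, -0.5).
The basis stays optimal until equipment becomes binding; allowable increase = 4.2 yd³.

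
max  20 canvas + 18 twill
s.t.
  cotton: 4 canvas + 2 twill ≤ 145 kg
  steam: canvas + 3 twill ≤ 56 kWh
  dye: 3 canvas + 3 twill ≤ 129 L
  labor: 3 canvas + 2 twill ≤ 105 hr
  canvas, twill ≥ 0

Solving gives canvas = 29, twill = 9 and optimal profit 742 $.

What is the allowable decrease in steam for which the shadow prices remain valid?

Binding constraints: steam, labor. The basis is B = [[1,3],[3,2]] with det -7.
Per unit decrease in steam, x* moves by d = (0.2857, -0.4286).
The basis stays optimal until twill reaches 0; allowable decrease = 21 kWh.

21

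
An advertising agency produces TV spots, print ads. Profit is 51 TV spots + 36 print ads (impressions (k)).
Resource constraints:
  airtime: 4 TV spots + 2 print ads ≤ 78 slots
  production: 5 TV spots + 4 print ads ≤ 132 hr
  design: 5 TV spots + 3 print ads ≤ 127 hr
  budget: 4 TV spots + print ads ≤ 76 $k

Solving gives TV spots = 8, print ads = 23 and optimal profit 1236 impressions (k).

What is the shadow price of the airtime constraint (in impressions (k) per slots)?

4

Check each constraint at x*: airtime 78/78 (tight); production 132/132 (tight); design 109/127 (slack 18); budget 55/76 (slack 21).
By complementary slackness, y = 0 for the non-binding constraints.
Dual feasibility on the basic columns requires 4·y_airtime + 5·y_production = 51, 2·y_airtime + 4·y_production = 36.
Solving: y_airtime = 4, y_production = 7.
Shadow price of airtime = 4.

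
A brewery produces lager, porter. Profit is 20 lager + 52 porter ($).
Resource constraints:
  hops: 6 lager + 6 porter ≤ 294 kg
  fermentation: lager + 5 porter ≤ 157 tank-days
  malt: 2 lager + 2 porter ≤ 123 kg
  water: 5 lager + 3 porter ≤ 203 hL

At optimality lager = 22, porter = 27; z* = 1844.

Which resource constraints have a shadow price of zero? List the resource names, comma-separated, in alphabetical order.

hops: 294/294 (binding)
fermentation: 157/157 (binding)
malt: 98/123 (slack 25)
water: 191/203 (slack 12)
By complementary slackness, a constraint with positive slack has shadow price 0 → malt, water.

malt, water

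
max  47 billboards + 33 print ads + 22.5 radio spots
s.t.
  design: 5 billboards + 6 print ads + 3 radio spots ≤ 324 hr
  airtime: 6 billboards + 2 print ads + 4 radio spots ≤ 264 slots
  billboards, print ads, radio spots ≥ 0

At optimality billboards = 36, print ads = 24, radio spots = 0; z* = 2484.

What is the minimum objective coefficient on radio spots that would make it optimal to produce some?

Check each constraint at x*: design 324/324 (tight); airtime 264/264 (tight).
The binding rows give the dual system: 5·y_design + 6·y_airtime = 47 and 6·y_design + 2·y_airtime = 33.
Solving: y_design = 4, y_airtime = 4.5.
radio spots enters the basis when its profit ≥ yᵀa₃ = 4·3 + 4.5·4 = 30.

30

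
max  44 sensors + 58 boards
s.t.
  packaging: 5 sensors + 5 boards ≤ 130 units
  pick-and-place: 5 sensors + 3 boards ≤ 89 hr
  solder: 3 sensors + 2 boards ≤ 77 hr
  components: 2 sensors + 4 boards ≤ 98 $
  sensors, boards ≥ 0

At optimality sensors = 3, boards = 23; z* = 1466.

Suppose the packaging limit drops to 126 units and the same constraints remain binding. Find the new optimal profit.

At the optimum: packaging uses 130 of 130 (binding); pick-and-place uses 84 of 89 (slack = 5); solder uses 55 of 77 (slack = 22); components uses 98 of 98 (binding).
Slack constraints have shadow price 0 (complementary slackness).
Dual feasibility on the basic columns requires 5·y_packaging + 2·y_components = 44, 5·y_packaging + 4·y_components = 58.
Solving: y_packaging = 6, y_components = 7.
Δz = y_packaging·Δb = 6 × (-4) = -24, so new z* = 1466 − 24 = 1442.

1442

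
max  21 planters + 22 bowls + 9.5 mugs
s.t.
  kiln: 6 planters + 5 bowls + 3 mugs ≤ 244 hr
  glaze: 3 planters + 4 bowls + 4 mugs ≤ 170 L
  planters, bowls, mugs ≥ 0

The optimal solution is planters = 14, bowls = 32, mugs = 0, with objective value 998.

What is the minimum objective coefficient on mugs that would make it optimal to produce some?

18

At the optimum: kiln uses 244 of 244 (binding); glaze uses 170 of 170 (binding).
Dual feasibility on the basic columns requires 6·y_kiln + 3·y_glaze = 21, 5·y_kiln + 4·y_glaze = 22.
→ y_kiln = 2 and y_glaze = 3.
mugs enters the basis when its profit ≥ yᵀa₃ = 2·3 + 3·4 = 18.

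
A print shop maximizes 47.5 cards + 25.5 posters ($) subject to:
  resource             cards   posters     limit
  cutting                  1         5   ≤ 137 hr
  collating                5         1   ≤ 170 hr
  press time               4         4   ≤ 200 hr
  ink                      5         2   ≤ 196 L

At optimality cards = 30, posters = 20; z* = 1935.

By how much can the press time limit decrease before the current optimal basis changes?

64

Binding constraints: collating, press time. The basis is B = [[5,1],[4,4]] with det 16.
Per unit decrease in press time, x* moves by d = (0.0625, -0.3125).
The basis stays optimal until posters reaches 0; allowable decrease = 64 hr.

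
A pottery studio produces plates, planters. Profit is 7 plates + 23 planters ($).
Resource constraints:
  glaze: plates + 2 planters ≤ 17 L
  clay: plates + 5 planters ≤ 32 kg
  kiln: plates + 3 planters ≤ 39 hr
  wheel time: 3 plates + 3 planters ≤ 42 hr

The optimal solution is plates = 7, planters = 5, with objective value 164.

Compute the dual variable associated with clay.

3

Binding: glaze and clay. Non-binding: kiln (17 unused), wheel time (6 unused).
By complementary slackness, y = 0 for the non-binding constraints.
Dual feasibility on the basic columns requires 1·y_glaze + 1·y_clay = 7, 2·y_glaze + 5·y_clay = 23.
→ y_glaze = 4 and y_clay = 3.
Shadow price of clay = 3.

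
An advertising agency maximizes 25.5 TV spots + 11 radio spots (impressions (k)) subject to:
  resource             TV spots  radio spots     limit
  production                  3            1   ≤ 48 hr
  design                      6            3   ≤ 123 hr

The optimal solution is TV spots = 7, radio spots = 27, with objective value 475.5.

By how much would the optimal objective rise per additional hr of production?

3.5

Both production and design are binding at x*.
Dual feasibility on the basic columns requires 3·y_production + 6·y_design = 25.5, 1·y_production + 3·y_design = 11.
→ y_production = 3.5 and y_design = 2.5.
Shadow price of production = 3.5.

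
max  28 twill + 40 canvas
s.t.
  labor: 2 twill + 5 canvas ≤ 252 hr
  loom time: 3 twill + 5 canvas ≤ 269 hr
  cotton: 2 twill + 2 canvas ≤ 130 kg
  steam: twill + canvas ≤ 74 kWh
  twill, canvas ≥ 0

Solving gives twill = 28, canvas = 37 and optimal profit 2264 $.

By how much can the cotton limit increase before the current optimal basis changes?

18

Binding constraints: loom time, cotton. The basis is B = [[3,5],[2,2]] with det -4.
Per unit increase in cotton, x* moves by d = (1.25, -0.75).
The basis stays optimal until steam becomes binding; allowable increase = 18 kg.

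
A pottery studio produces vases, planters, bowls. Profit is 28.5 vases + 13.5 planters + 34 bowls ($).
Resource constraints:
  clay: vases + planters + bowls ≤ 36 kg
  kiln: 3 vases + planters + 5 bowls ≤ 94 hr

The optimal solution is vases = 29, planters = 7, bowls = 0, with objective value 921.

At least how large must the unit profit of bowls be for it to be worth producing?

43.5

At the optimum: clay uses 36 of 36 (binding); kiln uses 94 of 94 (binding).
Dual feasibility on the basic columns requires 1·y_clay + 3·y_kiln = 28.5, 1·y_clay + 1·y_kiln = 13.5.
Solving: y_clay = 6, y_kiln = 7.5.
bowls enters the basis when its profit ≥ yᵀa₃ = 6·1 + 7.5·5 = 43.5.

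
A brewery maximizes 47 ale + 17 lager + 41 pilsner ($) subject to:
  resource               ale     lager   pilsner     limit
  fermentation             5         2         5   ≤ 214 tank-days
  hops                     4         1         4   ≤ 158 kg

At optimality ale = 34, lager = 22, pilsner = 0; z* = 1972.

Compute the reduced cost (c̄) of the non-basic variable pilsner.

Both fermentation and hops are binding at x*.
The binding rows give the dual system: 5·y_fermentation + 4·y_hops = 47 and 2·y_fermentation + 1·y_hops = 17.
Solving: y_fermentation = 7, y_hops = 3.
Reduced cost of pilsner: c₃ − yᵀa₃ = 41 − (7·5 + 3·4) = 41 − 47 = -6.

-6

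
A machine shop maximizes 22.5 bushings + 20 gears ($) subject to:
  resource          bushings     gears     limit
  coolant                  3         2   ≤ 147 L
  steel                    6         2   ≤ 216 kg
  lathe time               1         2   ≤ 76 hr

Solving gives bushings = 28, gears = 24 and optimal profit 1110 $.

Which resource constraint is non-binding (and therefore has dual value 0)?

coolant

coolant: 132/147 (slack 15)
steel: 216/216 (binding)
lathe time: 76/76 (binding)
By complementary slackness, a constraint with positive slack has shadow price 0 → coolant.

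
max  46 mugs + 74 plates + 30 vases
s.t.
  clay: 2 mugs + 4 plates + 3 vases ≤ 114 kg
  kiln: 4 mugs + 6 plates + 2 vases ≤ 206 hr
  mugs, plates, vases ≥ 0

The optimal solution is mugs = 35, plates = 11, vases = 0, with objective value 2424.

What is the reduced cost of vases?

At the optimum: clay uses 114 of 114 (binding); kiln uses 206 of 206 (binding).
The binding rows give the dual system: 2·y_clay + 4·y_kiln = 46 and 4·y_clay + 6·y_kiln = 74.
Solving: y_clay = 5, y_kiln = 9.
Reduced cost of vases: c₃ − yᵀa₃ = 30 − (5·3 + 9·2) = 30 − 33 = -3.

-3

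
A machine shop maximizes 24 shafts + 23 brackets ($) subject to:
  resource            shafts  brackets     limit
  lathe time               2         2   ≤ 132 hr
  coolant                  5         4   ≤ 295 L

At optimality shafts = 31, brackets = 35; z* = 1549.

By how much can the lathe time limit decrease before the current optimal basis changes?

14

Binding constraints: lathe time, coolant. The basis is B = [[2,2],[5,4]] with det -2.
Per unit decrease in lathe time, x* moves by d = (2, -2.5).
The basis stays optimal until brackets reaches 0; allowable decrease = 14 hr.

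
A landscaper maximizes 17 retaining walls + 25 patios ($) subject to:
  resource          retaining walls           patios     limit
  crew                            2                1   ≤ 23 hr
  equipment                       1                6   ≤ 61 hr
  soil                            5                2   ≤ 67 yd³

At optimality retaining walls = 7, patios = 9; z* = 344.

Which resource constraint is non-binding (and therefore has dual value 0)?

soil

crew: 23/23 (binding)
equipment: 61/61 (binding)
soil: 53/67 (slack 14)
By complementary slackness, a constraint with positive slack has shadow price 0 → soil.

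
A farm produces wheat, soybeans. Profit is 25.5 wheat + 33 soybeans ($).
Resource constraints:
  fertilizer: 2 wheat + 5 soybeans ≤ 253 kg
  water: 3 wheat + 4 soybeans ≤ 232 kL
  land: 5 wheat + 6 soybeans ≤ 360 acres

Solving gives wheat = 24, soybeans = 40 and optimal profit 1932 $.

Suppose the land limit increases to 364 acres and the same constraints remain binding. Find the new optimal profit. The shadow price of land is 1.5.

1938

Δb = 4, so new z* = 1932 + (1.5)·(4) = 1932 + 6 = 1938.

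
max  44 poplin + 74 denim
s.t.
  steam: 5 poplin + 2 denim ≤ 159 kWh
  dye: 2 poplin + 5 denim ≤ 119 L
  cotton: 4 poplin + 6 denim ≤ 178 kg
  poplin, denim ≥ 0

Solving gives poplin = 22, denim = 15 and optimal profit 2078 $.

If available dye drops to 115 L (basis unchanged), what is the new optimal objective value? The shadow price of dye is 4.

Δb = -4, so new z* = 2078 + (4)·(-4) = 2078 − 16 = 2062.

2062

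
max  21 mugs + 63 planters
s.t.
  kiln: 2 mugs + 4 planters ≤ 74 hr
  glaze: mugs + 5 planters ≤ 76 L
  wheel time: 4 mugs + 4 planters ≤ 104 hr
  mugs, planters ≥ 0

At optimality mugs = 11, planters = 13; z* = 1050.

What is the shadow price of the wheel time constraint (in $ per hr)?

0

Check each constraint at x*: kiln 74/74 (tight); glaze 76/76 (tight); wheel time 96/104 (slack 8).
Since wheel time is not tight, its dual is 0.
Dual feasibility on the basic columns requires 2·y_kiln + 1·y_glaze = 21, 4·y_kiln + 5·y_glaze = 63.
Solving: y_kiln = 7, y_glaze = 7.
Shadow price of wheel time = 0.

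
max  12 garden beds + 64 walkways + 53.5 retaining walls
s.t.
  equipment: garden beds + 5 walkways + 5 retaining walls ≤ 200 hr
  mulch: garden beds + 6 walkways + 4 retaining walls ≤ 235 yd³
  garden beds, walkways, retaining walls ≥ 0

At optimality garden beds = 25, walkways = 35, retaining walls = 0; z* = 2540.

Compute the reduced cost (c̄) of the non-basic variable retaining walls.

Both equipment and mulch are binding at x*.
The binding rows give the dual system: 1·y_equipment + 1·y_mulch = 12 and 5·y_equipment + 6·y_mulch = 64.
→ y_equipment = 8 and y_mulch = 4.
Reduced cost of retaining walls: c₃ − yᵀa₃ = 53.5 − (8·5 + 4·4) = 53.5 − 56 = -2.5.

-2.5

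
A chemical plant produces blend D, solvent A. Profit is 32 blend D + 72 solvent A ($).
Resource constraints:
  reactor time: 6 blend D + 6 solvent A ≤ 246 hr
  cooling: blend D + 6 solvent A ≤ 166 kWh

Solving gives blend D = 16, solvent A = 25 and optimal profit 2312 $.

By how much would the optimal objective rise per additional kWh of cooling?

8

Check each constraint at x*: reactor time 246/246 (tight); cooling 166/166 (tight).
From A_Bᵀ y = c: 6·y_reactor time + 1·y_cooling = 32; 6·y_reactor time + 6·y_cooling = 72.
→ y_reactor time = 4 and y_cooling = 8.
Shadow price of cooling = 8.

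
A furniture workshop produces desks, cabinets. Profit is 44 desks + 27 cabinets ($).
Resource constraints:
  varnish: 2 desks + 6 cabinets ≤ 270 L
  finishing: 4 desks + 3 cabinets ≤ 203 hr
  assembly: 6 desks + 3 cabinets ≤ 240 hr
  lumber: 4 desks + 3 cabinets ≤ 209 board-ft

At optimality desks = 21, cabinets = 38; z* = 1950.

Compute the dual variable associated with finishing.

Binding: varnish and assembly. Non-binding: finishing (5 unused), lumber (11 unused).
Slack constraints have shadow price 0 (complementary slackness).
The binding rows give the dual system: 2·y_varnish + 6·y_assembly = 44 and 6·y_varnish + 3·y_assembly = 27.
→ y_varnish = 1 and y_assembly = 7.
Shadow price of finishing = 0.

0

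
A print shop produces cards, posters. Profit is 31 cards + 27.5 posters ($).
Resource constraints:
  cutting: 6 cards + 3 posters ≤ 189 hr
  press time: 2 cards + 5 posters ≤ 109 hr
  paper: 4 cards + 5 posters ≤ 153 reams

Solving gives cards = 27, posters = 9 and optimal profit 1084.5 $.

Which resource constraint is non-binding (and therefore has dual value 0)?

press time

cutting: 189/189 (binding)
press time: 99/109 (slack 10)
paper: 153/153 (binding)
By complementary slackness, a constraint with positive slack has shadow price 0 → press time.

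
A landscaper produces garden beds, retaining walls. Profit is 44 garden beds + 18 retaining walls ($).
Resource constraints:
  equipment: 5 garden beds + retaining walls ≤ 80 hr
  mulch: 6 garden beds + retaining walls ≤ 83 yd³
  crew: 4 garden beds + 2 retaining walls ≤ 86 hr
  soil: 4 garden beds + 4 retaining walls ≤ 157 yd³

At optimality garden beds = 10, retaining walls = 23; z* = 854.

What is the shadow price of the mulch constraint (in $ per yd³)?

Check each constraint at x*: equipment 73/80 (slack 7); mulch 83/83 (tight); crew 86/86 (tight); soil 132/157 (slack 25).
Slack constraints have shadow price 0 (complementary slackness).
The binding rows give the dual system: 6·y_mulch + 4·y_crew = 44 and 1·y_mulch + 2·y_crew = 18.
→ y_mulch = 2 and y_crew = 8.
Shadow price of mulch = 2.

2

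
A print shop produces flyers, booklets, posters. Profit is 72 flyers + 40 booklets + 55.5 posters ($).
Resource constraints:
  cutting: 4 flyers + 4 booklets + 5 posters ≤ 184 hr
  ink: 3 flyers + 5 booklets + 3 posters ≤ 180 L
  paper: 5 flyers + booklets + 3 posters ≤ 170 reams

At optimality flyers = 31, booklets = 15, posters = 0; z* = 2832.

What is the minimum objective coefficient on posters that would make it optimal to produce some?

64

Check each constraint at x*: cutting 184/184 (tight); ink 168/180 (slack 12); paper 170/170 (tight).
Slack constraints have shadow price 0 (complementary slackness).
From A_Bᵀ y = c: 4·y_cutting + 5·y_paper = 72; 4·y_cutting + 1·y_paper = 40.
This yields shadow prices y_cutting = 8, y_paper = 8.
posters enters the basis when its profit ≥ yᵀa₃ = 8·5 + 8·3 = 64.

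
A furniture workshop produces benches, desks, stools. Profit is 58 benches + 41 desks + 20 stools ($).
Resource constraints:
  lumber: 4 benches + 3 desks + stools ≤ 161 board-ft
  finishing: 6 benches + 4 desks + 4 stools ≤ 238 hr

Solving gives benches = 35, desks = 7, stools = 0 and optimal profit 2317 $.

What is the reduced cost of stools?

-7

Check each constraint at x*: lumber 161/161 (tight); finishing 238/238 (tight).
From A_Bᵀ y = c: 4·y_lumber + 6·y_finishing = 58; 3·y_lumber + 4·y_finishing = 41.
This yields shadow prices y_lumber = 7, y_finishing = 5.
Reduced cost of stools: c₃ − yᵀa₃ = 20 − (7·1 + 5·4) = 20 − 27 = -7.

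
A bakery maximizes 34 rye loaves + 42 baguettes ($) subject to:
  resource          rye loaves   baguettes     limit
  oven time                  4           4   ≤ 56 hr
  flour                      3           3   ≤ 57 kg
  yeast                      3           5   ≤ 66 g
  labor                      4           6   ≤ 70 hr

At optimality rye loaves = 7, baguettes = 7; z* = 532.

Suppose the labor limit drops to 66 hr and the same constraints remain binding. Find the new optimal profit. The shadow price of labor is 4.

Δb = -4, so new z* = 532 + (4)·(-4) = 532 − 16 = 516.

516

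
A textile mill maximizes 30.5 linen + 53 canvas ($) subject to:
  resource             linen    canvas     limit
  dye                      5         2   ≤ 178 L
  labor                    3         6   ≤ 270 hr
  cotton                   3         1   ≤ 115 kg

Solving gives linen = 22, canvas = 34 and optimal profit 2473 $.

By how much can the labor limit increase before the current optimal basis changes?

Binding constraints: dye, labor. The basis is B = [[5,2],[3,6]] with det 24.
Per unit increase in labor, x* moves by d = (-0.0833, 0.2083).
The basis stays optimal until linen reaches 0; allowable increase = 264 hr.

264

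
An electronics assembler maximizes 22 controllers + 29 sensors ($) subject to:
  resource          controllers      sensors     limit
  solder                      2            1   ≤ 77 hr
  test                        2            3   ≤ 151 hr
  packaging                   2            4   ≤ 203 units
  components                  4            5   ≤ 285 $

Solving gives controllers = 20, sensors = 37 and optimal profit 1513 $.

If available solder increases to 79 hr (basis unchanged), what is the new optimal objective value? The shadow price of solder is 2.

Δb = 2, so new z* = 1513 + (2)·(2) = 1513 + 4 = 1517.

1517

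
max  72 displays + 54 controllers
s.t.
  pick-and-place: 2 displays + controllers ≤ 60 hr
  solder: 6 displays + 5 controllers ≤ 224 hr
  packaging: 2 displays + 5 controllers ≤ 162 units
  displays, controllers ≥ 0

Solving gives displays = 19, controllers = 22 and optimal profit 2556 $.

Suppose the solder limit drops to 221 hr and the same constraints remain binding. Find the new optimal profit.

2529

At the optimum: pick-and-place uses 60 of 60 (binding); solder uses 224 of 224 (binding); packaging uses 148 of 162 (slack = 14).
Slack constraints have shadow price 0 (complementary slackness).
The binding rows give the dual system: 2·y_pick-and-place + 6·y_solder = 72 and 1·y_pick-and-place + 5·y_solder = 54.
Solving: y_pick-and-place = 9, y_solder = 9.
Δz = y_solder·Δb = 9 × (-3) = -27, so new z* = 2556 − 27 = 2529.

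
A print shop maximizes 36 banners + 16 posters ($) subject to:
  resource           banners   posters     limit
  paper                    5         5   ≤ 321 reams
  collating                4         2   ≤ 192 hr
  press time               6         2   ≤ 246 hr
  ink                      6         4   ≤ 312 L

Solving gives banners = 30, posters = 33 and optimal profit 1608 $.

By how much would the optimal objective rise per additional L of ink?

2

At the optimum: paper uses 315 of 321 (slack = 6); collating uses 186 of 192 (slack = 6); press time uses 246 of 246 (binding); ink uses 312 of 312 (binding).
Since paper, collating are not tight, their duals are 0.
Dual feasibility on the basic columns requires 6·y_press time + 6·y_ink = 36, 2·y_press time + 4·y_ink = 16.
This yields shadow prices y_press time = 4, y_ink = 2.
Shadow price of ink = 2.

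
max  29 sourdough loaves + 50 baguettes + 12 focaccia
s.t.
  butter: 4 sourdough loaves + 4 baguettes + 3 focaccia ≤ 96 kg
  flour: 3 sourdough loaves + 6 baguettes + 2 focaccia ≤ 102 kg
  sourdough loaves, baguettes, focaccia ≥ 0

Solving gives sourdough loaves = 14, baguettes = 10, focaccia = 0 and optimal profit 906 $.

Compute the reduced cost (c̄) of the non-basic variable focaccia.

Check each constraint at x*: butter 96/96 (tight); flour 102/102 (tight).
The binding rows give the dual system: 4·y_butter + 3·y_flour = 29 and 4·y_butter + 6·y_flour = 50.
This yields shadow prices y_butter = 2, y_flour = 7.
Reduced cost of focaccia: c₃ − yᵀa₃ = 12 − (2·3 + 7·2) = 12 − 20 = -8.

-8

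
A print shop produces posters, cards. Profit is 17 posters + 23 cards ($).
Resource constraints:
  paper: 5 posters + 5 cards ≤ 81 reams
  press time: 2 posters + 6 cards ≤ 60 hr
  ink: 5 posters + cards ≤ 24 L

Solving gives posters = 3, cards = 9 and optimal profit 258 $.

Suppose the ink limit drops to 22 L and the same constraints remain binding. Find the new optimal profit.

Binding: press time and ink. Non-binding: paper (21 unused).
Since paper is not tight, its dual is 0.
From A_Bᵀ y = c: 2·y_press time + 5·y_ink = 17; 6·y_press time + 1·y_ink = 23.
Solving: y_press time = 3.5, y_ink = 2.
Δz = y_ink·Δb = 2 × (-2) = -4, so new z* = 258 − 4 = 254.

254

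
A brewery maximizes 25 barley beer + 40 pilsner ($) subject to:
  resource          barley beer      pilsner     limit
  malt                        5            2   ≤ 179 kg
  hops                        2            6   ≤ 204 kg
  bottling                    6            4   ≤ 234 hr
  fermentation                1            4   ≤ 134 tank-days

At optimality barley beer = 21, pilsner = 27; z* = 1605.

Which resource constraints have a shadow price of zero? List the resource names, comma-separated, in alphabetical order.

malt: 159/179 (slack 20)
hops: 204/204 (binding)
bottling: 234/234 (binding)
fermentation: 129/134 (slack 5)
By complementary slackness, a constraint with positive slack has shadow price 0 → fermentation, malt.

fermentation, malt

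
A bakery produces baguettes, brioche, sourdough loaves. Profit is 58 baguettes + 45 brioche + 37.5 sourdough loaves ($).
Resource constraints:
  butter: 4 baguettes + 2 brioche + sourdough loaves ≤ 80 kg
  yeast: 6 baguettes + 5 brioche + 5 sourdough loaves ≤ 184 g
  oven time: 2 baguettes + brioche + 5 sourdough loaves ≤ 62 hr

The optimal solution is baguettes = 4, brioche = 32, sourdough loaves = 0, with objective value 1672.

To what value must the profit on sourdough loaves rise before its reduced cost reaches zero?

Binding: butter and yeast. Non-binding: oven time (22 unused).
Slack constraints have shadow price 0 (complementary slackness).
Dual feasibility on the basic columns requires 4·y_butter + 6·y_yeast = 58, 2·y_butter + 5·y_yeast = 45.
→ y_butter = 2.5 and y_yeast = 8.
sourdough loaves enters the basis when its profit ≥ yᵀa₃ = 2.5·1 + 8·5 = 42.5.

42.5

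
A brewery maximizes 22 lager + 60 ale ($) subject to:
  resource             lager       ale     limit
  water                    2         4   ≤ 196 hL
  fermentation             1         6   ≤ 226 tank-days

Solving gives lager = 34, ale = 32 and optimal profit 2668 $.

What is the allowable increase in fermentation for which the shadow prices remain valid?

Binding constraints: water, fermentation. The basis is B = [[2,4],[1,6]] with det 8.
Per unit increase in fermentation, x* moves by d = (-0.5, 0.25).
The basis stays optimal until lager reaches 0; allowable increase = 68 tank-days.

68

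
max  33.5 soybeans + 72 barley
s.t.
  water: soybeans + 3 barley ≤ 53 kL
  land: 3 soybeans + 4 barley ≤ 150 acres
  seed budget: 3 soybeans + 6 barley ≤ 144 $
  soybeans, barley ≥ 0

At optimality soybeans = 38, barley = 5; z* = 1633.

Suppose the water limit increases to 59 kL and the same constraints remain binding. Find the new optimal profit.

Binding: water and seed budget. Non-binding: land (16 unused).
Slack constraints have shadow price 0 (complementary slackness).
Dual feasibility on the basic columns requires 1·y_water + 3·y_seed budget = 33.5, 3·y_water + 6·y_seed budget = 72.
→ y_water = 5 and y_seed budget = 9.5.
Δz = y_water·Δb = 5 × (6) = 30, so new z* = 1633 + 30 = 1663.

1663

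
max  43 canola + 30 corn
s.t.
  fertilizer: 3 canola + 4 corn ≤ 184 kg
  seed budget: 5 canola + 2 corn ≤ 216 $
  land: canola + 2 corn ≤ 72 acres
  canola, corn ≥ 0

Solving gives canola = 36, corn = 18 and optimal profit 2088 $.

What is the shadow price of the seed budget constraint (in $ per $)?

Check each constraint at x*: fertilizer 180/184 (slack 4); seed budget 216/216 (tight); land 72/72 (tight).
Since fertilizer is not tight, its dual is 0.
The binding rows give the dual system: 5·y_seed budget + 1·y_land = 43 and 2·y_seed budget + 2·y_land = 30.
This yields shadow prices y_seed budget = 7, y_land = 8.
Shadow price of seed budget = 7.

7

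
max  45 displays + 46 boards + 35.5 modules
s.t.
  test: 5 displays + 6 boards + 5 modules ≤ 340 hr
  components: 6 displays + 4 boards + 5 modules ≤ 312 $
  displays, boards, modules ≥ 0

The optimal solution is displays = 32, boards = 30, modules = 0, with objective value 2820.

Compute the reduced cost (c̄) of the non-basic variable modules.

At the optimum: test uses 340 of 340 (binding); components uses 312 of 312 (binding).
Dual feasibility on the basic columns requires 5·y_test + 6·y_components = 45, 6·y_test + 4·y_components = 46.
→ y_test = 6 and y_components = 2.5.
Reduced cost of modules: c₃ − yᵀa₃ = 35.5 − (6·5 + 2.5·5) = 35.5 − 42.5 = -7.

-7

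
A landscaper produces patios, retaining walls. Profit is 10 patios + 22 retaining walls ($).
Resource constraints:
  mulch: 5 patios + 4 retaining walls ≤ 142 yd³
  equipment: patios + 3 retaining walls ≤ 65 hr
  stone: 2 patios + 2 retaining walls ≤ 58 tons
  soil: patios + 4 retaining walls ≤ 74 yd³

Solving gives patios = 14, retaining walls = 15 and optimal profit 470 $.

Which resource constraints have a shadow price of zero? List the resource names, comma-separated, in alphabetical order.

mulch: 130/142 (slack 12)
equipment: 59/65 (slack 6)
stone: 58/58 (binding)
soil: 74/74 (binding)
By complementary slackness, a constraint with positive slack has shadow price 0 → equipment, mulch.

equipment, mulch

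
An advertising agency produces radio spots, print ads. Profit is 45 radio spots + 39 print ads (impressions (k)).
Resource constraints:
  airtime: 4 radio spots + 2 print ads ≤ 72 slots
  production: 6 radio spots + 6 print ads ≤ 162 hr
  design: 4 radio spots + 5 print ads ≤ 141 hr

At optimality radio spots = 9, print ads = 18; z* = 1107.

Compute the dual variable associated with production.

Binding: airtime and production. Non-binding: design (15 unused).
By complementary slackness, y = 0 for the non-binding constraint.
From A_Bᵀ y = c: 4·y_airtime + 6·y_production = 45; 2·y_airtime + 6·y_production = 39.
→ y_airtime = 3 and y_production = 5.5.
Shadow price of production = 5.5.

5.5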